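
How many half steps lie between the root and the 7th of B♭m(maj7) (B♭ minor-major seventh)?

11

B♭m(maj7): B♭–D♭–F–A.
B♭ to A is a major seventh: 11 semitones.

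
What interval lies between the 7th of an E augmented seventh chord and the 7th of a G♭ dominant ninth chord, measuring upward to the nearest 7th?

The 7th of E augmented seventh is D; the 7th of G♭ dominant ninth is F♭.
D up to F♭ is 2 semitones, a whole step narrower than a major third, so the interval is diminished.

diminished third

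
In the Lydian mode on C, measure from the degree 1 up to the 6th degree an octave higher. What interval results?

The scale runs C D E F# G A B.
So we need the interval from C up to A.
Counting 13 letters and 21 half steps from C gives a major thirteenth.

M13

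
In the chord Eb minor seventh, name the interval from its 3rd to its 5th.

The chord tones of Eb-7 (Eb minor seventh) are Eb-Gb-Bb-Db.
3rd = Gb; 5th = Bb.
From Gb to Bb is 4 semitones, exactly the major third.

major 3rd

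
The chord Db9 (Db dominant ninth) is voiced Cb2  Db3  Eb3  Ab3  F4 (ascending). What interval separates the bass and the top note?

The outer voices are Cb2 and F4.
Cb up to F is 30 semitones, a half step wider than a perfect 18th, so the interval is augmented.

A18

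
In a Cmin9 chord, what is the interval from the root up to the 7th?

Spelling the chord: C E♭ G B♭ D.
So we need the interval from C up to B♭.
From C to B♭: 10 semitones over a seventh = minor.

minor seventh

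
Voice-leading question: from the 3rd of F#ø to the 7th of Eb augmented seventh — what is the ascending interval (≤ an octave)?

F#ø has A as its 3rd, and Eb augmented seventh has Db as its 7th.
4 letter names make it a fourth; at 4 semitones (a half step narrower than perfect) the quality is diminished.

d4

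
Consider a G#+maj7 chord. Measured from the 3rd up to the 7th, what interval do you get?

G#+maj7: G#–B#–D##–F##.
The 3rd is B# and the 7th is F##.
B# up to F## spans 5 letter names and 7 semitones — a perfect fifth.

P5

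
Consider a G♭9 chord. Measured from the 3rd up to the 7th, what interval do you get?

d5

The chord tones of G♭9 (G♭ dominant ninth) are G♭ B♭ D♭ F♭ A♭.
So we need the interval from B♭ up to F♭.
From B♭ to F♭: 6 semitones over a fifth = diminished.
This 3–7 tritone is the characteristic tension at the heart of the dominant sound.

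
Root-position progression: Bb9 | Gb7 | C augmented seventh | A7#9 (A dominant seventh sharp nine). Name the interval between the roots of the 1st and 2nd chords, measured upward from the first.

The roots are Bb and Gb.
6 letter names make it a sixth; at 8 semitones (a half step narrower than major) the quality is minor.

minor sixth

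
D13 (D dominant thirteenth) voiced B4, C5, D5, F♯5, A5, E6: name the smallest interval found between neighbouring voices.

m2

Adjacent intervals: B4→C5 = minor second; C5→D5 = major second; D5→F♯5 = major third; F♯5→A5 = minor third; A5→E6 = perfect fifth.
The smallest is B4 to C5, a minor second (1 semitone).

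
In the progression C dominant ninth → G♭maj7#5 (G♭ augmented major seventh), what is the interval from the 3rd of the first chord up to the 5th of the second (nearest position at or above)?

minor seventh

The 3rd of C dominant ninth is E; the 5th of G♭maj7#5 (G♭ augmented major seventh) is D.
7 letter names make it a seventh; at 10 semitones (a half step narrower than major) the quality is minor.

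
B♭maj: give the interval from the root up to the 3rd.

B♭ major: B♭ D F.
That puts B♭ below D.
B♭ up to D spans 3 letter names and 4 semitones — a major third.

major third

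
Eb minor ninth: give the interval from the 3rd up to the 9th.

Spelling the chord: Eb, Gb, Bb, Db, F.
That puts Gb below F.
Gb up to F spans 7 letter names and 11 semitones — a major seventh.

major seventh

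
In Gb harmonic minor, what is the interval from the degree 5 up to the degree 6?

minor 2nd

Spelling Gb harmonic minor: Gb Ab Bbb Cb Db Ebb F.
Degree 5 = Db; 6th scale degree = Ebb.
From Db to Ebb: 1 semitone over a second = minor.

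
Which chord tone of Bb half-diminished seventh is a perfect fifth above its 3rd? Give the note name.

Ab

Bbm7b5: Bb, Db, Fb, Ab.
The 3rd is Db. A perfect fifth above Db is Ab.
Ab is the chord's 7th.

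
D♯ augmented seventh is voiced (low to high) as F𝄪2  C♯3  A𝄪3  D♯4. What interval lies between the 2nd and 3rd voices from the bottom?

Those voices are C♯3 and A𝄪3.
6 letter names make it a sixth; at 10 semitones (a half step wider than major) the quality is augmented.

augmented sixth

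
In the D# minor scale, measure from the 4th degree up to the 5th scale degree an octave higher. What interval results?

M9

Spelling the D# minor scale: D# E# F# G# A# B C#.
The 4th degree is G# and the 5th degree (up an octave) is A#.
Counting 9 letters and 14 half steps from G# gives a major ninth.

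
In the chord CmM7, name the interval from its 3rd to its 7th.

Cm(maj7) (C minor-major seventh) is spelled C, E♭, G, B.
3rd = E♭; 7th = B.
From E♭ to B: 8 semitones over a fifth = augmented.

augmented fifth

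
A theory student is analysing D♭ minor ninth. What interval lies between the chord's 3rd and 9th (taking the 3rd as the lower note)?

major 7th

D♭min9 (D♭ minor ninth) is spelled D♭–F♭–A♭–C♭–E♭.
That puts F♭ below E♭.
F♭ up to E♭ spans 7 letter names and 11 semitones — a major seventh.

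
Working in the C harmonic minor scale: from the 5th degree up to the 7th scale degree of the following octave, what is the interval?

major tenth

C harmonic minor: C D E♭ F G A♭ B.
5th degree = G; 7th degree (up an octave) = B.
From G to B is 16 semitones, exactly the major tenth.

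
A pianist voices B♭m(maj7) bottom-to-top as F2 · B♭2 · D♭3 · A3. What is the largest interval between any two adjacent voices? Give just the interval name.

augmented fifth

Adjacent intervals: F2→B♭2 = perfect fourth; B♭2→D♭3 = minor third; D♭3→A3 = augmented fifth.
The largest is D♭3 to A3, an augmented fifth (8 semitones).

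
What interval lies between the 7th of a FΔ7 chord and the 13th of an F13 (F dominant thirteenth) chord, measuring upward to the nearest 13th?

The 7th of FΔ7 is E; the 13th of F13 (F dominant thirteenth) is D.
E up to D is 10 semitones, a half step narrower than a major seventh, so the interval is minor.

minor seventh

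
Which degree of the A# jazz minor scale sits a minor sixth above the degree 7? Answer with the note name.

The scale is A# B# C# D# E# F## G##.
The degree 7 is G##; a minor sixth above that is E# — scale degree 5.

E#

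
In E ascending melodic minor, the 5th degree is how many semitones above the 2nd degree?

5

The scale is E F# G A B C# D#.
F# up to B is a perfect fourth — 5 semitones.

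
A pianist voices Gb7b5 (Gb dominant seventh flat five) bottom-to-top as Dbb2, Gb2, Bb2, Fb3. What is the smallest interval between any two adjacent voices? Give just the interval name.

Adjacent intervals: Dbb2→Gb2 = augmented fourth; Gb2→Bb2 = major third; Bb2→Fb3 = diminished fifth.
The smallest is Gb2 to Bb2, a major third (4 semitones).

major third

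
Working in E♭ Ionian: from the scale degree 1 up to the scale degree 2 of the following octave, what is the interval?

Spelling E♭ Ionian: E♭ F G A♭ B♭ C D.
The scale degree 1 is E♭ and the 2nd scale degree (up an octave) is F.
E♭ up to F spans 9 letter names and 14 semitones — a major ninth.

major ninth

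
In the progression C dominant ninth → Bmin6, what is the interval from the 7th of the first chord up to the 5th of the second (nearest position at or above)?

The 7th of C dominant ninth is B♭; the 5th of Bmin6 is F♯.
B♭ up to F♯ is 8 semitones, a half step wider than a perfect fifth, so the interval is augmented.

augmented fifth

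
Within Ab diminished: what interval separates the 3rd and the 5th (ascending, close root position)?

minor 3rd

The chord tones of Abdim are Ab, Cb, Ebb.
3rd = Cb; 5th = Ebb.
From Cb to Ebb: 3 semitones over a third = minor.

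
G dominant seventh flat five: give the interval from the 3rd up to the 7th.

Spelling the chord: G, B, Db, F.
3rd = B; 7th = F.
5 letter names make it a fifth; at 6 semitones (a half step narrower than perfect) the quality is diminished.

diminished fifth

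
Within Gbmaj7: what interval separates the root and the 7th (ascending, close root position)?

major seventh

GbΔ7 (Gb major seventh): Gb–Bb–Db–F.
So we need the interval from Gb up to F.
Gb up to F spans 7 letter names and 11 semitones — a major seventh.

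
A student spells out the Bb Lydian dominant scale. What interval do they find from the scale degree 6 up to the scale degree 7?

m2

Spelling the Bb Lydian dominant scale: Bb C D E F G Ab.
That puts G below Ab.
From G to Ab: 1 semitone over a second = minor.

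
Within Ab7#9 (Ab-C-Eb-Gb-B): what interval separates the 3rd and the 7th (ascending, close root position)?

diminished fifth

3rd = C; 7th = Gb.
From C to Gb: 6 semitones over a fifth = diminished.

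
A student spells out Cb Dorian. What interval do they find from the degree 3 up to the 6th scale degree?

augmented 4th

Cb dorian: Cb Db Ebb Fb Gb Ab Bbb.
Degree 3 = Ebb; scale degree 6 = Ab.
4 letter names make it a fourth; at 6 semitones (a half step wider than perfect) the quality is augmented.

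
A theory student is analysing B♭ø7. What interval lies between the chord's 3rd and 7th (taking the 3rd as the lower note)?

perfect 5th

The chord tones of B♭ half-diminished seventh are B♭-D♭-F♭-A♭.
3rd = D♭; 7th = A♭.
Counting 5 letters and 7 half steps from D♭ gives a perfect fifth.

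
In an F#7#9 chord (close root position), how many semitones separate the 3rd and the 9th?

F#7#9 is spelled F# A# C# E G##.
A# to G## is a major seventh: 11 semitones.

11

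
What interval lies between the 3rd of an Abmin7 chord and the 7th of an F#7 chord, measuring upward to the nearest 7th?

Abmin7 has Cb as its 3rd, and F#7 has E as its 7th.
From Cb to E: 5 semitones over a third = augmented.

A3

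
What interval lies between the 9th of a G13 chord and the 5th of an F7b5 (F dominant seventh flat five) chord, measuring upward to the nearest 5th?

d3

G13 has A as its 9th, and F7b5 (F dominant seventh flat five) has C♭ as its 5th.
3 letter names make it a third; at 2 semitones (a whole step narrower than major) the quality is diminished.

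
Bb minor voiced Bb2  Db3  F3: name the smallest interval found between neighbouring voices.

Adjacent intervals: Bb2→Db3 = minor third; Db3→F3 = major third.
The smallest is Bb2 to Db3, a minor third (3 semitones).

minor third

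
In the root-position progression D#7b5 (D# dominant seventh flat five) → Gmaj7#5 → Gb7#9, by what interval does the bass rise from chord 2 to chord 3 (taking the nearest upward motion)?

diminished octave

The roots are G and Gb.
From G to Gb: 11 semitones over an octave = diminished.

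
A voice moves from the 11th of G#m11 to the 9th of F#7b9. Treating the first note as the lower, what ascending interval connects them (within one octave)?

diminished 5th

G#m11 has C# as its 11th, and F#7b9 has G as its 9th.
C# up to G is 6 semitones, a half step narrower than a perfect fifth, so the interval is diminished.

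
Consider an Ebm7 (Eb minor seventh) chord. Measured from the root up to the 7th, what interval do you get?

The chord tones of Eb minor seventh are Eb, Gb, Bb, Db.
Root = Eb; 7th = Db.
Eb up to Db is 10 semitones, a half step narrower than a major seventh, so the interval is minor.

minor seventh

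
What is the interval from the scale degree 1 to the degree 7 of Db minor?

m7

Db natural minor: Db Eb Fb Gb Ab Bbb Cb.
That puts Db below Cb.
From Db to Cb: 10 semitones over a seventh = minor.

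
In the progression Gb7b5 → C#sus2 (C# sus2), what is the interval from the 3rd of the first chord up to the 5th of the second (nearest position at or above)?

The 3rd of Gb7b5 is Bb; the 5th of C#sus2 (C# sus2) is G#.
6 letter names make it a sixth; at 10 semitones (a half step wider than major) the quality is augmented.

augmented sixth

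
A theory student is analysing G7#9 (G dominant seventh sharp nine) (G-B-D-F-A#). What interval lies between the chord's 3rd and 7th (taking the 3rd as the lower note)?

diminished fifth

So we need the interval from B up to F.
B up to F is 6 semitones, a half step narrower than a perfect fifth, so the interval is diminished.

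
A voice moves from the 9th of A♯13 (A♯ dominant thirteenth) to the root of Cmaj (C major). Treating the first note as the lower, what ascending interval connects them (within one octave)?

A♯13 (A♯ dominant thirteenth) has B♯ as its 9th, and Cmaj (C major) has C as its root.
2 letter names make it a second; at 0 semitones (a whole step narrower than major) the quality is diminished.

diminished second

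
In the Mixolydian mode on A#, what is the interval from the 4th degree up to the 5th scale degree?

major second

A# mixolydian: A# B# C## D# E# F## G#.
That puts D# below E#.
From D# to E# is 2 semitones, exactly the major second.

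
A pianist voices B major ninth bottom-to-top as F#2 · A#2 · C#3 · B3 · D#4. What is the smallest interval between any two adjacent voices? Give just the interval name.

Adjacent intervals: F#2→A#2 = major third; A#2→C#3 = minor third; C#3→B3 = minor seventh; B3→D#4 = major third.
The smallest is A#2 to C#3, a minor third (3 semitones).

minor 3rd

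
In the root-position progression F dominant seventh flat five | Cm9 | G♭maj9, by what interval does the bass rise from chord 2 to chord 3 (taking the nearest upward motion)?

The roots are C and G♭.
From C to G♭: 6 semitones over a fifth = diminished.

diminished fifth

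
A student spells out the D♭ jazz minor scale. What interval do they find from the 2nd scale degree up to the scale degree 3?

Spelling the D♭ jazz minor scale: D♭ E♭ F♭ G♭ A♭ B♭ C.
2nd scale degree = E♭; 3rd degree = F♭.
E♭ up to F♭ is 1 semitone, a half step narrower than a major second, so the interval is minor.

minor second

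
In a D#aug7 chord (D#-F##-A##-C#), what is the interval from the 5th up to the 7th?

So we need the interval from A## up to C#.
A## up to C# is 2 semitones, a whole step narrower than a major third, so the interval is diminished.

diminished 3rd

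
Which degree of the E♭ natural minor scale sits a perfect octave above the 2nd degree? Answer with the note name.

F

The scale is E♭ F G♭ A♭ B♭ C♭ D♭.
The 2nd degree is F; a perfect octave above that is F — scale degree 2.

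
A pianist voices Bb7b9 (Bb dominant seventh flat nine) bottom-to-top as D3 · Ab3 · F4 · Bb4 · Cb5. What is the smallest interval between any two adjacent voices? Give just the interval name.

minor 2nd

Adjacent intervals: D3→Ab3 = diminished fifth; Ab3→F4 = major sixth; F4→Bb4 = perfect fourth; Bb4→Cb5 = minor second.
The smallest is Bb4 to Cb5, a minor second (1 semitone).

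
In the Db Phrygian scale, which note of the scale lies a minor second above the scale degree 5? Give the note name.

The scale is Db Ebb Fb Gb Ab Bbb Cb.
The scale degree 5 is Ab; a minor second above that is Bbb — scale degree 6.

Bbb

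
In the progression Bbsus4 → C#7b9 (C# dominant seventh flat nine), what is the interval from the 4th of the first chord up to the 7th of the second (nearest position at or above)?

Bbsus4 has Eb as its 4th, and C#7b9 (C# dominant seventh flat nine) has B as its 7th.
From Eb to B: 8 semitones over a fifth = augmented.

augmented fifth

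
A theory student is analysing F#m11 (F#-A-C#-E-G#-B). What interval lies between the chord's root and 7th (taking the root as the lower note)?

minor seventh

Root = F#; 7th = E.
From F# to E: 10 semitones over a seventh = minor.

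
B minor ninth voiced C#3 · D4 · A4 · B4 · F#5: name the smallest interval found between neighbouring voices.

Adjacent intervals: C#3→D4 = minor ninth; D4→A4 = perfect fifth; A4→B4 = major second; B4→F#5 = perfect fifth.
The smallest is A4 to B4, a major second (2 semitones).

M2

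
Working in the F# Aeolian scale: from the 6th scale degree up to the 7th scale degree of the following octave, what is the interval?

major 9th

The scale runs F# G# A B C# D E.
That puts D below E.
D up to E spans 9 letter names and 14 semitones — a major ninth.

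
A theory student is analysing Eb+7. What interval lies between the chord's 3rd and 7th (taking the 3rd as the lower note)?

diminished fifth

Spelling the chord: Eb G B Db.
That puts G below Db.
5 letter names make it a fifth; at 6 semitones (a half step narrower than perfect) the quality is diminished.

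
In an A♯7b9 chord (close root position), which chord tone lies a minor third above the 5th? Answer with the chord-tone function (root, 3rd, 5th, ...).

The chord tones of A♯ dominant seventh flat nine are A♯ C𝄪 E♯ G♯ B.
The 5th is E♯. A minor third above E♯ is G♯.
G♯ is the chord's 7th.

7th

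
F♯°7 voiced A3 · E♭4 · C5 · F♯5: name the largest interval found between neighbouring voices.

Adjacent intervals: A3→E♭4 = diminished fifth; E♭4→C5 = major sixth; C5→F♯5 = augmented fourth.
The largest is E♭4 to C5, a major sixth (9 semitones).

major sixth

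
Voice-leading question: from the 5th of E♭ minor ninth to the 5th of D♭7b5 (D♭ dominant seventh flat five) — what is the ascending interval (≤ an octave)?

E♭ minor ninth has B♭ as its 5th, and D♭7b5 (D♭ dominant seventh flat five) has A𝄫 as its 5th.
7 letter names make it a seventh; at 9 semitones (a whole step narrower than major) the quality is diminished.

diminished seventh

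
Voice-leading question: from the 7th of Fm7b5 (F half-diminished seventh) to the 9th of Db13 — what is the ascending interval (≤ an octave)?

Fm7b5 (F half-diminished seventh) has Eb as its 7th, and Db13 has Eb as its 9th.
Counting 1 letters and 0 half steps from Eb gives a perfect unison.

perfect unison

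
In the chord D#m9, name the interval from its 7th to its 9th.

major third

The chord tones of D#min9 are D#-F#-A#-C#-E#.
So we need the interval from C# up to E#.
C# up to E# spans 3 letter names and 4 semitones — a major third.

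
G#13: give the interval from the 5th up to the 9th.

perfect fifth

Spelling the chord: G#–B#–D#–F#–A#–E#.
The 5th is D# and the 9th is A#.
Counting 5 letters and 7 half steps from D# gives a perfect fifth.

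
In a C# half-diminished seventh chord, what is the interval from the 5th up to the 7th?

major third

Spelling the chord: C#–E–G–B.
The 5th is G and the 7th is B.
G up to B spans 3 letter names and 4 semitones — a major third.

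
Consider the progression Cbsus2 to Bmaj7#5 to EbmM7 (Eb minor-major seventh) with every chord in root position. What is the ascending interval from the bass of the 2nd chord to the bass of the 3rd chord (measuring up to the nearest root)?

The roots are B and Eb.
4 letter names make it a fourth; at 4 semitones (a half step narrower than perfect) the quality is diminished.

diminished fourth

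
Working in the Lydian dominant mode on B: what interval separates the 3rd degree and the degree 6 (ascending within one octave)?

Spelling the Lydian dominant mode on B: B C# D# E# F# G# A.
3rd degree = D#; 6th degree = G#.
From D# to G# is 5 semitones, exactly the perfect fourth.

perfect fourth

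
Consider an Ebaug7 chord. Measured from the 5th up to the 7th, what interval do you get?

Eb augmented seventh: Eb G B Db.
5th = B; 7th = Db.
3 letter names make it a third; at 2 semitones (a whole step narrower than major) the quality is diminished.

d3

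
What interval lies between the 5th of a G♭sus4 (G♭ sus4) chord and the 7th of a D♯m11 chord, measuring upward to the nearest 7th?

augmented 7th

G♭sus4 (G♭ sus4) has D♭ as its 5th, and D♯m11 has C♯ as its 7th.
From D♭ to C♯: 12 semitones over a seventh = augmented.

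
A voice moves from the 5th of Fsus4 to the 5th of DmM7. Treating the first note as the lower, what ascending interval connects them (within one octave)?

The 5th of Fsus4 is C; the 5th of DmM7 is A.
From C to A is 9 semitones, exactly the major sixth.

major 6th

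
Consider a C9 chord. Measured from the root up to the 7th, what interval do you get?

Spelling the chord: C, E, G, Bb, D.
The root is C and the 7th is Bb.
From C to Bb: 10 semitones over a seventh = minor.

minor seventh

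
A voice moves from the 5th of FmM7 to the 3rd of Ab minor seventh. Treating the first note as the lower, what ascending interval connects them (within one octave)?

diminished octave

The 5th of FmM7 is C; the 3rd of Ab minor seventh is Cb.
C up to Cb is 11 semitones, a half step narrower than a perfect octave, so the interval is diminished.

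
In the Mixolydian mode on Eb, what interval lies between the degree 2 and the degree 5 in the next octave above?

P11

Eb mixolydian: Eb F G Ab Bb C Db.
So we need the interval from F up to Bb.
F up to Bb spans 11 letter names and 17 semitones — a perfect eleventh.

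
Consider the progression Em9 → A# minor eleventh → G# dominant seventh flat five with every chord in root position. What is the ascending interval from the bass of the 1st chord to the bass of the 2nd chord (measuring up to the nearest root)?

augmented fourth

The roots are E and A#.
From E to A#: 6 semitones over a fourth = augmented.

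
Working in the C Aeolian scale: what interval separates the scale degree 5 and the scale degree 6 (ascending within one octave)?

minor second

C natural minor: C D Eb F G Ab Bb.
That puts G below Ab.
From G to Ab: 1 semitone over a second = minor.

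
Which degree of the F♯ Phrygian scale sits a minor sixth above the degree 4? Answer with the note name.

The scale is F♯ G A B C♯ D E.
The degree 4 is B; a minor sixth above that is G — scale degree 2.

G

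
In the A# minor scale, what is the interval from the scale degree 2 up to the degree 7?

minor sixth

The scale runs A# B# C# D# E# F# G#.
So we need the interval from B# up to G#.
6 letter names make it a sixth; at 8 semitones (a half step narrower than major) the quality is minor.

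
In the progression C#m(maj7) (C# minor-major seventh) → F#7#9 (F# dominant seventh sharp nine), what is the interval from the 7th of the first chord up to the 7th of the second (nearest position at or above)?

C#m(maj7) (C# minor-major seventh) has B# as its 7th, and F#7#9 (F# dominant seventh sharp nine) has E as its 7th.
4 letter names make it a fourth; at 4 semitones (a half step narrower than perfect) the quality is diminished.

diminished fourth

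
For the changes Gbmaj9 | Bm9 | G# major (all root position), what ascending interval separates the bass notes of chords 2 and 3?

major sixth

The roots are B and G#.
From B to G# is 9 semitones, exactly the major sixth.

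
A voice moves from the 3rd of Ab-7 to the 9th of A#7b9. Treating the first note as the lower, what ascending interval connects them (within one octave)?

Ab-7 has Cb as its 3rd, and A#7b9 has B as its 9th.
From Cb to B: 12 semitones over a seventh = augmented.

augmented 7th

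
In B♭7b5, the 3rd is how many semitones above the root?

4

B♭7b5 is spelled B♭-D-F♭-A♭.
B♭ to D is a major third: 4 semitones.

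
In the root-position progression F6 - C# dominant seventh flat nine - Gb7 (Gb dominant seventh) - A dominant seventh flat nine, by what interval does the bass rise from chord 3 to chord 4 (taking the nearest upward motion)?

augmented second

The roots are Gb and A.
2 letter names make it a second; at 3 semitones (a half step wider than major) the quality is augmented.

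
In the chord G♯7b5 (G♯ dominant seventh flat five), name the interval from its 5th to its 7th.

The chord tones of G♯ dominant seventh flat five are G♯–B♯–D–F♯.
The 5th is D and the 7th is F♯.
Counting 3 letters and 4 half steps from D gives a major third.

major 3rd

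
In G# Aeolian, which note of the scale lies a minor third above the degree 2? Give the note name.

C#

The scale is G# A# B C# D# E F#.
The degree 2 is A#; a minor third above that is C# — scale degree 4.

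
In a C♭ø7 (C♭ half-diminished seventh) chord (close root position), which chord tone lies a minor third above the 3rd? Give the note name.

Gbb

The chord tones of C♭ø7 are C♭ E𝄫 G𝄫 B𝄫.
The 3rd is E𝄫. A minor third above E𝄫 is G𝄫.
G𝄫 is the chord's 5th.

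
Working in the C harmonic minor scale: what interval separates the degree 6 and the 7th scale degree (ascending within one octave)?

Spelling the C harmonic minor scale: C D Eb F G Ab B.
Degree 6 = Ab; 7th scale degree = B.
From Ab to B: 3 semitones over a second = augmented.

augmented 2nd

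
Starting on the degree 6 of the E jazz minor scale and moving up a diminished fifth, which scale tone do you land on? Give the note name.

The scale is E F♯ G A B C♯ D♯.
The degree 6 is C♯; a diminished fifth above that is G — scale degree 3.

G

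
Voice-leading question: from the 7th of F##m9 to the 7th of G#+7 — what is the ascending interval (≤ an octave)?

m2

The 7th of F##m9 is E#; the 7th of G#+7 is F#.
From E# to F#: 1 semitone over a second = minor.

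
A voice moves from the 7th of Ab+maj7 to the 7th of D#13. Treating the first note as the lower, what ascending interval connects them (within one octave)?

The 7th of Ab+maj7 is G; the 7th of D#13 is C#.
G up to C# is 6 semitones, a half step wider than a perfect fourth, so the interval is augmented.

augmented fourth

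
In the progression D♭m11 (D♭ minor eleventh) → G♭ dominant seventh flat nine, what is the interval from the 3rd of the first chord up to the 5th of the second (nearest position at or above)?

major sixth

D♭m11 (D♭ minor eleventh) has F♭ as its 3rd, and G♭ dominant seventh flat nine has D♭ as its 5th.
From F♭ to D♭ is 9 semitones, exactly the major sixth.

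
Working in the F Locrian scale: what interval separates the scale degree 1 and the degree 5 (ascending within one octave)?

diminished fifth

The scale runs F G♭ A♭ B♭ C♭ D♭ E♭.
That puts F below C♭.
5 letter names make it a fifth; at 6 semitones (a half step narrower than perfect) the quality is diminished.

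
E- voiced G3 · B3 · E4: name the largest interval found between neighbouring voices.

Adjacent intervals: G3→B3 = major third; B3→E4 = perfect fourth.
The largest is B3 to E4, a perfect fourth (5 semitones).

perfect 4th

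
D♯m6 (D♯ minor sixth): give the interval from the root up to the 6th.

major sixth

D♯m6 is spelled D♯-F♯-A♯-B♯.
Root = D♯; 6th = B♯.
From D♯ to B♯ is 9 semitones, exactly the major sixth.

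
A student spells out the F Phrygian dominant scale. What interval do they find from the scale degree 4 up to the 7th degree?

perfect fourth

The scale runs F Gb A Bb C Db Eb.
The scale degree 4 is Bb and the 7th degree is Eb.
Counting 4 letters and 5 half steps from Bb gives a perfect fourth.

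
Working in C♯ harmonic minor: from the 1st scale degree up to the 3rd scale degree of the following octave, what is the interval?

C♯ harmonic minor: C♯ D♯ E F♯ G♯ A B♯.
The 1st scale degree is C♯ and the 3rd scale degree (up an octave) is E.
From C♯ to E: 15 semitones over a tenth = minor.

minor tenth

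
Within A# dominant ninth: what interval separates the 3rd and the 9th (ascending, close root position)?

minor seventh

A# dominant ninth is spelled A#, C##, E#, G#, B#.
3rd = C##; 9th = B#.
From C## to B#: 10 semitones over a seventh = minor.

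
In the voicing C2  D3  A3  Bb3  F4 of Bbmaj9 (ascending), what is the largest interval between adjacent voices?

Adjacent intervals: C2→D3 = major ninth; D3→A3 = perfect fifth; A3→Bb3 = minor second; Bb3→F4 = perfect fifth.
The largest is C2 to D3, a major ninth (14 semitones).

major ninth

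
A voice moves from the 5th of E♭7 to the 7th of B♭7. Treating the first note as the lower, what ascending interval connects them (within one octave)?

minor 7th

The 5th of E♭7 is B♭; the 7th of B♭7 is A♭.
7 letter names make it a seventh; at 10 semitones (a half step narrower than major) the quality is minor.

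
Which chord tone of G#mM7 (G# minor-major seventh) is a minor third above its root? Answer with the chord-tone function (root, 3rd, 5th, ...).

3rd

Spelling the chord: G#-B-D#-F##.
The root is G#. A minor third above G# is B.
B is the chord's 3rd.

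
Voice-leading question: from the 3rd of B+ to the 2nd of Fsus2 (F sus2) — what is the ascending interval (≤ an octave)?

diminished fourth

B+ has D♯ as its 3rd, and Fsus2 (F sus2) has G as its 2nd.
D♯ up to G is 4 semitones, a half step narrower than a perfect fourth, so the interval is diminished.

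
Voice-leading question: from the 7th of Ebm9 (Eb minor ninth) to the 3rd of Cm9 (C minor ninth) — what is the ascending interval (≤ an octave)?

major second

The 7th of Ebm9 (Eb minor ninth) is Db; the 3rd of Cm9 (C minor ninth) is Eb.
From Db to Eb is 2 semitones, exactly the major second.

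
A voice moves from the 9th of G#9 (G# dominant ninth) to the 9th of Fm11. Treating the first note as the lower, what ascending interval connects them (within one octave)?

The 9th of G#9 (G# dominant ninth) is A#; the 9th of Fm11 is G.
A# up to G is 9 semitones, a whole step narrower than a major seventh, so the interval is diminished.

diminished seventh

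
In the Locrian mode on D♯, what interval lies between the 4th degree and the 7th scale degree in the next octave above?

perfect eleventh

The scale runs D♯ E F♯ G♯ A B C♯.
The 4th degree is G♯ and the 7th degree (up an octave) is C♯.
Counting 11 letters and 17 half steps from G♯ gives a perfect eleventh.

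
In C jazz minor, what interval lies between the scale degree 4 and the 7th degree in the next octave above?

The scale runs C D E♭ F G A B.
That puts F below B.
F up to B is 18 semitones, a half step wider than a perfect eleventh, so the interval is augmented.

augmented 11th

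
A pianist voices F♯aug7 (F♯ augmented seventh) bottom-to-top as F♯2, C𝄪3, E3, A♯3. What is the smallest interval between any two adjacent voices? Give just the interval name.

diminished third

Adjacent intervals: F♯2→C𝄪3 = augmented fifth; C𝄪3→E3 = diminished third; E3→A♯3 = augmented fourth.
The smallest is C𝄪3 to E3, a diminished third (2 semitones).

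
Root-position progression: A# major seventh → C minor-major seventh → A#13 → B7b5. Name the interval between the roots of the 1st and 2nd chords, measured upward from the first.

The roots are A# and C.
From A# to C: 2 semitones over a third = diminished.

diminished 3rd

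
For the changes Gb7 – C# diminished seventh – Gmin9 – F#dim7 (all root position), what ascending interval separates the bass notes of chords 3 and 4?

The roots are G and F#.
G up to F# spans 7 letter names and 11 semitones — a major seventh.

major 7th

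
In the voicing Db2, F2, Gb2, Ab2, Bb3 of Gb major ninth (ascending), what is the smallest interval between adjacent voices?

minor second

Adjacent intervals: Db2→F2 = major third; F2→Gb2 = minor second; Gb2→Ab2 = major second; Ab2→Bb3 = major ninth.
The smallest is F2 to Gb2, a minor second (1 semitone).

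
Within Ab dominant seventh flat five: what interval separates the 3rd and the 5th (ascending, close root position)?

Ab7b5 is spelled Ab-C-Ebb-Gb.
3rd = C; 5th = Ebb.
3 letter names make it a third; at 2 semitones (a whole step narrower than major) the quality is diminished.

diminished third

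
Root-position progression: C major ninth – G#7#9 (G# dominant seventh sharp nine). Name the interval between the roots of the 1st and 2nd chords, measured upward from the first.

A5

The roots are C and G#.
5 letter names make it a fifth; at 8 semitones (a half step wider than perfect) the quality is augmented.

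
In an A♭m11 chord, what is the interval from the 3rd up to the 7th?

A♭m11: A♭–C♭–E♭–G♭–B♭–D♭.
3rd = C♭; 7th = G♭.
From C♭ to G♭ is 7 semitones, exactly the perfect fifth.

perfect fifth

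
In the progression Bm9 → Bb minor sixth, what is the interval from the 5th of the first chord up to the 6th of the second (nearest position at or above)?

minor 2nd

Bm9 has F# as its 5th, and Bb minor sixth has G as its 6th.
2 letter names make it a second; at 1 semitone (a half step narrower than major) the quality is minor.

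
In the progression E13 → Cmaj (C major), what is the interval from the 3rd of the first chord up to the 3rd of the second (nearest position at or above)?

The 3rd of E13 is G#; the 3rd of Cmaj (C major) is E.
6 letter names make it a sixth; at 8 semitones (a half step narrower than major) the quality is minor.

minor sixth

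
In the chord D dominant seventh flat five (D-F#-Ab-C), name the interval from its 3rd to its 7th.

diminished fifth

3rd = F#; 7th = C.
From F# to C: 6 semitones over a fifth = diminished.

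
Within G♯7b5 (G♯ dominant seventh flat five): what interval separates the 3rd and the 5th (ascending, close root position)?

diminished 3rd

Spelling the chord: G♯–B♯–D–F♯.
That puts B♯ below D.
B♯ up to D is 2 semitones, a whole step narrower than a major third, so the interval is diminished.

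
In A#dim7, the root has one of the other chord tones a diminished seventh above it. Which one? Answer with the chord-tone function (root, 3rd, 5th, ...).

7th

Spelling the chord: A#-C#-E-G.
The root is A#. A diminished seventh above A# is G.
G is the chord's 7th.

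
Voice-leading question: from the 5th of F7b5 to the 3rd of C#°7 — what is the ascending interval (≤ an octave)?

augmented third

The 5th of F7b5 is Cb; the 3rd of C#°7 is E.
Cb up to E is 5 semitones, a half step wider than a major third, so the interval is augmented.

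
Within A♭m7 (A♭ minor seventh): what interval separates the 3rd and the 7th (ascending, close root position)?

perfect fifth

Spelling the chord: A♭–C♭–E♭–G♭.
So we need the interval from C♭ up to G♭.
From C♭ to G♭ is 7 semitones, exactly the perfect fifth.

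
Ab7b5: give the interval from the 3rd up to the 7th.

diminished fifth

The chord tones of Ab7b5 (Ab dominant seventh flat five) are Ab–C–Ebb–Gb.
The 3rd is C and the 7th is Gb.
5 letter names make it a fifth; at 6 semitones (a half step narrower than perfect) the quality is diminished.
That tritone between 3rd and 7th is what gives the dominant seventh its pull toward resolution.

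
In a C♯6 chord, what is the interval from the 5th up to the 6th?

M2

The chord tones of C♯6 (C♯ major sixth) are C♯, E♯, G♯, A♯.
5th = G♯; 6th = A♯.
Counting 2 letters and 2 half steps from G♯ gives a major second.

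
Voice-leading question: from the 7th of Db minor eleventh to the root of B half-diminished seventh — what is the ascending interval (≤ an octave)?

augmented seventh

Db minor eleventh has Cb as its 7th, and B half-diminished seventh has B as its root.
Cb up to B is 12 semitones, a half step wider than a major seventh, so the interval is augmented.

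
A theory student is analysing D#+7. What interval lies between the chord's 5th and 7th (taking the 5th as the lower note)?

diminished third

The chord tones of D# augmented seventh are D#-F##-A##-C#.
5th = A##; 7th = C#.
From A## to C#: 2 semitones over a third = diminished.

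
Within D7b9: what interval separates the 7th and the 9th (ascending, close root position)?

D7b9 (D dominant seventh flat nine) is spelled D F# A C Eb.
7th = C; 9th = Eb.
C up to Eb is 3 semitones, a half step narrower than a major third, so the interval is minor.

minor third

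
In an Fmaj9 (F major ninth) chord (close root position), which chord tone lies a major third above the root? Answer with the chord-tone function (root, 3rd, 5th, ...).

Spelling the chord: F–A–C–E–G.
The root is F. A major third above F is A.
A is the chord's 3rd.

3rd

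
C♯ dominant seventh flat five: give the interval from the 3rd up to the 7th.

diminished 5th

The chord tones of C♯7b5 (C♯ dominant seventh flat five) are C♯-E♯-G-B.
So we need the interval from E♯ up to B.
From E♯ to B: 6 semitones over a fifth = diminished.
This 3–7 tritone is the characteristic tension at the heart of the dominant sound.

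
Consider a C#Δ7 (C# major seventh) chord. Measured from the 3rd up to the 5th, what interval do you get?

C#M7 is spelled C#–E#–G#–B#.
3rd = E#; 5th = G#.
From E# to G#: 3 semitones over a third = minor.

minor third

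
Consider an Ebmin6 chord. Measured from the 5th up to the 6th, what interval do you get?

The chord tones of Ebm6 are Eb Gb Bb C.
The 5th is Bb and the 6th is C.
Bb up to C spans 2 letter names and 2 semitones — a major second.

major second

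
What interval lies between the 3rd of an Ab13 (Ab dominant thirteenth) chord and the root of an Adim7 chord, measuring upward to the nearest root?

M6

Ab13 (Ab dominant thirteenth) has C as its 3rd, and Adim7 has A as its root.
Counting 6 letters and 9 half steps from C gives a major sixth.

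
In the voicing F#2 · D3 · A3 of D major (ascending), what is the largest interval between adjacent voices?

Adjacent intervals: F#2→D3 = minor sixth; D3→A3 = perfect fifth.
The largest is F#2 to D3, a minor sixth (8 semitones).

minor sixth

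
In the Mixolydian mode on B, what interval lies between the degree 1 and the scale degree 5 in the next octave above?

P12

Spelling the Mixolydian mode on B: B C# D# E F# G# A.
That puts B below F#.
B up to F# spans 12 letter names and 19 semitones — a perfect twelfth.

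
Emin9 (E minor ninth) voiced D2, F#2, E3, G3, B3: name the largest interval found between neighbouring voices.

minor seventh

Adjacent intervals: D2→F#2 = major third; F#2→E3 = minor seventh; E3→G3 = minor third; G3→B3 = major third.
The largest is F#2 to E3, a minor seventh (10 semitones).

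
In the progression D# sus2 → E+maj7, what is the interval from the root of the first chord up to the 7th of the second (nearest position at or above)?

D# sus2 has D# as its root, and E+maj7 has D# as its 7th.
From D# to D# is 0 semitones, exactly the perfect unison.

perfect unison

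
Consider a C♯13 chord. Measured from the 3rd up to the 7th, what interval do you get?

The chord tones of C♯ dominant thirteenth are C♯ E♯ G♯ B D♯ A♯.
The 3rd is E♯ and the 7th is B.
5 letter names make it a fifth; at 6 semitones (a half step narrower than perfect) the quality is diminished.
This 3–7 tritone is the characteristic tension at the heart of the dominant sound.

d5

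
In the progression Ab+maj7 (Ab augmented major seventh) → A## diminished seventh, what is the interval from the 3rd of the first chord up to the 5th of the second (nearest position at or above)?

augmented third

The 3rd of Ab+maj7 (Ab augmented major seventh) is C; the 5th of A## diminished seventh is E#.
From C to E#: 5 semitones over a third = augmented.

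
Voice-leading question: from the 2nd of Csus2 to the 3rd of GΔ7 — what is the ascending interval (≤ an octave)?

Csus2 has D as its 2nd, and GΔ7 has B as its 3rd.
D up to B spans 6 letter names and 9 semitones — a major sixth.

major sixth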